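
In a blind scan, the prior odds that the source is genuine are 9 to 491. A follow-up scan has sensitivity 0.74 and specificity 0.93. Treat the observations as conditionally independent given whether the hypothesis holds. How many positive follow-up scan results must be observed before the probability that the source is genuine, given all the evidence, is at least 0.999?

Prior odds = 9/491.
False-positive rate = 1 − 0.93 = 0.07; likelihood ratio of a positive = 0.74/0.07 = 74/7.
Target posterior odds = 0.999/0.001 = 999.
Require (74/7)ⁿ ≥ 999 ÷ (9/491) = 54501.
(74/7)⁴ = 29986576/2401 falls short of 54501 but (74/7)⁵ ≈132029 reaches it, so n = 5.

5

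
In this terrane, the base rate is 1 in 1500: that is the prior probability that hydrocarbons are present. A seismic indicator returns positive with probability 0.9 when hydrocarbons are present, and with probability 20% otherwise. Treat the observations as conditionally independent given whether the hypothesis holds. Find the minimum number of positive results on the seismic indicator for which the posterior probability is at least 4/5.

6

Prior odds = (1/1500)/(1499/1500) = 1/1499.
Likelihood ratio of a positive result = 0.9/0.2 = 4.5.
Target posterior odds = 0.8/0.2 = 4.
Need (1/1499) × 4.5ⁿ ≥ 4, i.e. 4.5ⁿ ≥ 5996.
4.5⁵ = 1845.28125 falls short of 5996 but 4.5⁶ = 8303.765625 reaches it, so n = 6.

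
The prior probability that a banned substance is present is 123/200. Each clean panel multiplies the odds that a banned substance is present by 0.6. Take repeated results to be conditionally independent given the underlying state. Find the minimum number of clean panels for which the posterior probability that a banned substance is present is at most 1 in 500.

14

Prior odds: 0.615 ÷ 0.385 = 123/77.
Likelihood ratio per clean panel = 0.6.
Target posterior odds = 0.002/0.998 = 1/499.
Require 0.6ⁿ ≤ 1/499 ÷ (123/77) = 77/61377.
0.6¹³ ≈0.00130607 is still above 77/61377 but 0.6¹⁴ ≈0.000783642 is at or below it, so n = 14.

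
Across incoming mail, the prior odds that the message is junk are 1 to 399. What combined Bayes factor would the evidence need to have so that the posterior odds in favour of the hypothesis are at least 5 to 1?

1995

Prior odds = 1/399.
Target odds = 5.
Required Bayes factor = 5 ÷ (1/399) = 1995.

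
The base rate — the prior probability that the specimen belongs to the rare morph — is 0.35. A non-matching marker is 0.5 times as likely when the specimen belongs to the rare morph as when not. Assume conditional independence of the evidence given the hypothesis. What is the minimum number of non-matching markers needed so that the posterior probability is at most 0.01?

Prior odds: 0.35 ÷ 0.65 = 7/13.
Likelihood ratio per non-matching marker = 0.5.
Target posterior odds = 0.01/0.99 = 1/99.
Require 0.5ⁿ ≤ 1/99 ÷ (7/13) = 13/693.
0.5⁵ = 0.03125 is still above 13/693 but 0.5⁶ = 0.015625 is at or below it, so n = 6.

6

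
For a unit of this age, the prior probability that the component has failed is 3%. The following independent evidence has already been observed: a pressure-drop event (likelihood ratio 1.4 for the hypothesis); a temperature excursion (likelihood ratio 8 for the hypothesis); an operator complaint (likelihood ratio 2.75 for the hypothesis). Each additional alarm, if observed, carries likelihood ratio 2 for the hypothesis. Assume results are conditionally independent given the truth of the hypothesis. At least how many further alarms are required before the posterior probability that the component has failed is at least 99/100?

7

Prior odds = 0.03/0.97 = 3/97.
Combined Bayes factor of the evidence already in hand = 1.4 × 8 × 2.75 = 30.8.
Odds after that evidence = (3/97) × 30.8 = 462/485.
Target odds = 0.99/0.01 = 99.
Need 2ⁿ ≥ 99 ÷ (462/485) = 1455/14.
2⁶ = 64 falls short of 1455/14 but 2⁷ = 128 reaches it, so n = 7.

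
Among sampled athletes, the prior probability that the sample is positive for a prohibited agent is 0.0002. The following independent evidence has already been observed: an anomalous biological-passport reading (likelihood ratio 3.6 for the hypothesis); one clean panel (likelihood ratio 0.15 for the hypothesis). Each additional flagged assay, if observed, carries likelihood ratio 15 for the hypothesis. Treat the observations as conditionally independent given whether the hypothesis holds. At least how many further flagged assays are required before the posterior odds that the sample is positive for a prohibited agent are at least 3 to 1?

4

Prior odds = 0.0002/0.9998 = 1/4999.
Combined Bayes factor of the evidence already in hand = 3.6 × 0.15 = 0.54.
Odds after that evidence = (1/4999) × 0.54 = 27/249950.
Target odds = 3.
Need 15ⁿ ≥ 3 ÷ (27/249950) = 249950/9.
15³ = 3375 falls short of 249950/9 but 15⁴ = 50625 reaches it, so n = 4.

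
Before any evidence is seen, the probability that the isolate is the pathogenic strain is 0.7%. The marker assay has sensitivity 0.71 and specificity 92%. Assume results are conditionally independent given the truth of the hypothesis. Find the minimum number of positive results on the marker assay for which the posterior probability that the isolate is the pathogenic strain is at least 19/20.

Prior odds: 0.007 ÷ 0.993 = 7/993.
False-positive rate = 1 − 0.92 = 0.08; likelihood ratio of a positive = 0.71/0.08 = 8.875.
Target odds: 0.95 ÷ 0.05 = 19.
Require 8.875ⁿ ≥ 19 ÷ (7/993) = 18867/7.
8.875³ = 357911/512 falls short of 18867/7 but 8.875⁴ = 25411681/4096 reaches it, so n = 4.

4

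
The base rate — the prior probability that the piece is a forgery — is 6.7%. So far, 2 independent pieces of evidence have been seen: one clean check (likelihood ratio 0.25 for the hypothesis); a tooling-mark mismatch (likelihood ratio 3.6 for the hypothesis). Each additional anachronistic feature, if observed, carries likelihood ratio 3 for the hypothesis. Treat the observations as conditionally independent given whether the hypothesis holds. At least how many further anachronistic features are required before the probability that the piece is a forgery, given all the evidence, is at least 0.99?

7

Prior odds = 0.067/0.933 = 67/933.
Combined Bayes factor of the evidence already in hand = 0.25 × 3.6 = 0.9.
Odds after that evidence = (67/933) × 0.9 = 201/3110.
Target odds = 0.99/0.01 = 99.
Need 3ⁿ ≥ 99 ÷ (201/3110) = 102630/67.
3⁶ = 729 falls short of 102630/67 but 3⁷ = 2187 reaches it, so n = 7.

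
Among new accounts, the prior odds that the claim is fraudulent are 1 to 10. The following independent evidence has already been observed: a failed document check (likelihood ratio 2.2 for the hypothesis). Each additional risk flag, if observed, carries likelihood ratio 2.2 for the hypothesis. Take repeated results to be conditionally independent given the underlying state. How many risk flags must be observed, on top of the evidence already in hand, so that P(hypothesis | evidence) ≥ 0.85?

Prior odds = 0.1.
Bayes factor of the evidence already in hand = 2.2.
Odds after that evidence = 0.1 × 2.2 = 0.22.
Target odds = 0.85/0.15 = 17/3.
Need 2.2ⁿ ≥ 17/3 ÷ 0.22 = 850/33.
2.2⁴ = 23.4256 falls short of 850/33 but 2.2⁵ = 51.53632 reaches it, so n = 5.

5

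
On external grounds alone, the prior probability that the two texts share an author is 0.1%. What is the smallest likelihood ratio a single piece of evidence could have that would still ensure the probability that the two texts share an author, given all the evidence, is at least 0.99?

98901

Prior odds = 0.001/0.999 = 1/999.
Target odds = 0.99/0.01 = 99.
Required Bayes factor = 99 ÷ (1/999) = 98901.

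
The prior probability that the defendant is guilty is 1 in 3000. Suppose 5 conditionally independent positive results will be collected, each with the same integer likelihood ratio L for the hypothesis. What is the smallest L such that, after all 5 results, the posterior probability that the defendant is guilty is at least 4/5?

Prior odds = (1/3000)/(2999/3000) = 1/2999.
Target odds = 0.8/0.2 = 4.
Need L⁵ ≥ 4 ÷ (1/2999) = 11996.
6⁵ = 7776 < 11996 ≤ 16807 = 7⁵, so L = 7.

7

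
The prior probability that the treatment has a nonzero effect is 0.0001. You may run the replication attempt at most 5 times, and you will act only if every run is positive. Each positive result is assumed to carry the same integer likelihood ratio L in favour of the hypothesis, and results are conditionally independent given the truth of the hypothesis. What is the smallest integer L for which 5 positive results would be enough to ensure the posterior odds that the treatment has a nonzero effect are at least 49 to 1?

Prior odds = 0.0001/0.9999 = 1/9999.
Target odds = 49.
Need L⁵ ≥ 49 ÷ (1/9999) = 489951.
13⁵ = 371293 < 489951 ≤ 537824 = 14⁵, so L = 14.

14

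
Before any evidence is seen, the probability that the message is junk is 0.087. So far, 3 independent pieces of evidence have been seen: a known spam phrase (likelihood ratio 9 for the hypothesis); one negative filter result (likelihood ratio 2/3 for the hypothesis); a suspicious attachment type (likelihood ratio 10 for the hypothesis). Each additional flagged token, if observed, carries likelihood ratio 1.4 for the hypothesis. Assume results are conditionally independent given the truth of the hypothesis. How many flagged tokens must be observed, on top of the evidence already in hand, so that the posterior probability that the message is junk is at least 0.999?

Prior odds = 0.087/0.913 = 87/913.
Combined Bayes factor of the evidence already in hand = 9 × (2/3) × 10 = 60.
Odds after that evidence = (87/913) × 60 = 5220/913.
Target odds = 0.999/0.001 = 999.
Need 1.4ⁿ ≥ 999 ÷ (5220/913) = 101343/580.
1.4¹⁵ ≈155.568 falls short of 101343/580 but 1.4¹⁶ ≈217.795 reaches it, so n = 16.

16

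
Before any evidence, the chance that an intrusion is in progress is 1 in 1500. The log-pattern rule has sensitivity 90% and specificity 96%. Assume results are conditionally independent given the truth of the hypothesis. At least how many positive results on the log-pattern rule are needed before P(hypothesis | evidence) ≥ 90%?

Prior odds = (1/1500)/(1499/1500) = 1/1499.
False-positive rate = 1 − 0.96 = 0.04; likelihood ratio of a positive = 0.9/0.04 = 22.5.
Target odds: 0.9 ÷ 0.1 = 9.
Need (1/1499) × 22.5ⁿ ≥ 9, i.e. 22.5ⁿ ≥ 13491.
22.5³ = 11390.625 falls short of 13491 but 22.5⁴ = 256289.0625 reaches it, so n = 4.

4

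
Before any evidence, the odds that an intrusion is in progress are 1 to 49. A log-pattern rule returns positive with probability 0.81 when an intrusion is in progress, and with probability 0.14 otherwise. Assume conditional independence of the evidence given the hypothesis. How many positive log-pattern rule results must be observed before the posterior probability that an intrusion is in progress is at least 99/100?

5

Prior odds = 1/49.
Likelihood ratio of a positive result = 0.81/0.14 = 81/14.
Target odds: 0.99 ÷ 0.01 = 99.
Require (81/14)ⁿ ≥ 99 ÷ (1/49) = 4851.
(81/14)⁴ = 43046721/38416 falls short of 4851 but (81/14)⁵ ≈6483.13 reaches it, so n = 5.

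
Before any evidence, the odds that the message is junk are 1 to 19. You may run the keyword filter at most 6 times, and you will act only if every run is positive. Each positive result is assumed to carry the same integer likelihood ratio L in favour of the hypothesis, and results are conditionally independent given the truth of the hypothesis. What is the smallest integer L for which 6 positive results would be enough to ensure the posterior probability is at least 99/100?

4

Prior odds = 1/19.
Target odds = 0.99/0.01 = 99.
Need L⁶ ≥ 99 ÷ (1/19) = 1881.
3⁶ = 729 < 1881 ≤ 4096 = 4⁶, so L = 4.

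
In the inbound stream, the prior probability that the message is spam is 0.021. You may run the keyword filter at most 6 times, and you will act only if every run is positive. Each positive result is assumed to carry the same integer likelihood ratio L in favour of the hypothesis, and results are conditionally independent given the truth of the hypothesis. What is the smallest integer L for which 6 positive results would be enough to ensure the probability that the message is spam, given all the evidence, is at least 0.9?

3

Prior odds = 0.021/0.979 = 21/979.
Target odds = 0.9/0.1 = 9.
Need L⁶ ≥ 9 ÷ (21/979) = 2937/7.
2⁶ = 64 < 2937/7 ≤ 729 = 3⁶, so L = 3.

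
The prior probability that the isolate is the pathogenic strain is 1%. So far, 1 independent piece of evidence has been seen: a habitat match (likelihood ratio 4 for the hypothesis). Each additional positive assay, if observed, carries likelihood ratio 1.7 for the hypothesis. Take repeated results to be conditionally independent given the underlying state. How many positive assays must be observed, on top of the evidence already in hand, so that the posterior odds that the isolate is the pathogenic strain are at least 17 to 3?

Prior odds = 0.01/0.99 = 1/99.
Bayes factor of the evidence already in hand = 4.
Odds after that evidence = (1/99) × 4 = 4/99.
Target odds = 17/3.
Need 1.7ⁿ ≥ 17/3 ÷ (4/99) = 140.25.
1.7⁹ ≈118.588 falls short of 140.25 but 1.7¹⁰ ≈201.599 reaches it, so n = 10.

10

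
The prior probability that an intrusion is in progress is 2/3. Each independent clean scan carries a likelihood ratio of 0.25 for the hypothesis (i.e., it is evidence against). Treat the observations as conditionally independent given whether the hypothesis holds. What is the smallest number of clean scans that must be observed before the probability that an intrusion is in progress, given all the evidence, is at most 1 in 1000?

6

Prior odds: (2/3) ÷ (1/3) = 2.
Likelihood ratio per clean scan = 0.25.
Target posterior odds = 0.001/0.999 = 1/999.
Need 2 × 0.25ⁿ ≤ 1/999, i.e. 0.25ⁿ ≤ 1/1998.
0.25⁵ = 1/1024 is still above 1/1998 but 0.25⁶ = 1/4096 is at or below it, so n = 6.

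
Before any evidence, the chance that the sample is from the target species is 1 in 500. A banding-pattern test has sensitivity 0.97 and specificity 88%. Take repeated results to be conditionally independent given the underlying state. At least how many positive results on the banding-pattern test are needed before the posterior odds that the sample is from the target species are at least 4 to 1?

4

Prior odds = 0.002/0.998 = 1/499.
False-positive rate = 1 − 0.88 = 0.12; likelihood ratio of a positive = 0.97/0.12 = 97/12.
Target odds = 4.
Need (1/499) × (97/12)ⁿ ≥ 4, i.e. (97/12)ⁿ ≥ 1996.
(97/12)³ = 912673/1728 falls short of 1996 but (97/12)⁴ = 88529281/20736 reaches it, so n = 4.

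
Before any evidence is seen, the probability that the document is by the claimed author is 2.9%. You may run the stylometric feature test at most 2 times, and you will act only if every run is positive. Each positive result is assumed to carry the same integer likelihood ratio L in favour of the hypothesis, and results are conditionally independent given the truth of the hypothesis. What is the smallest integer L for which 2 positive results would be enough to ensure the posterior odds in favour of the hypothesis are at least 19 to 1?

Prior odds = 0.029/0.971 = 29/971.
Target odds = 19.
Need L² ≥ 19 ÷ (29/971) = 18449/29.
25² = 625 < 18449/29 ≤ 676 = 26², so L = 26.

26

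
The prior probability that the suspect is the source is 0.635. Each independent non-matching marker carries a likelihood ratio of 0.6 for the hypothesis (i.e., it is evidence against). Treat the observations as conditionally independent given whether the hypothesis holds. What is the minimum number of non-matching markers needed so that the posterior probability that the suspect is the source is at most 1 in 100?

Prior odds = 0.635/0.365 = 127/73.
Likelihood ratio per non-matching marker = 0.6.
Target odds: 0.01 ÷ 0.99 = 1/99.
Need (127/73) × 0.6ⁿ ≤ 1/99, i.e. 0.6ⁿ ≤ 73/12573.
0.6¹⁰ = 59049/9765625 is still above 73/12573 but 0.6¹¹ = 177147/48828125 is at or below it, so n = 11.

11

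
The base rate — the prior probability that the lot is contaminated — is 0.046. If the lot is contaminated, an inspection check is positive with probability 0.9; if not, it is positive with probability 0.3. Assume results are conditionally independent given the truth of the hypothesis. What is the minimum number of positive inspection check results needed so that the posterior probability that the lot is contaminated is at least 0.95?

Prior odds = 0.046/0.954 = 23/477.
Likelihood ratio of a positive = 0.9/0.3 = 3.
Target posterior odds = 0.95/0.05 = 19.
Require 3ⁿ ≥ 19 ÷ (23/477) = 9063/23.
3⁵ = 243 falls short of 9063/23 but 3⁶ = 729 reaches it, so n = 6.

6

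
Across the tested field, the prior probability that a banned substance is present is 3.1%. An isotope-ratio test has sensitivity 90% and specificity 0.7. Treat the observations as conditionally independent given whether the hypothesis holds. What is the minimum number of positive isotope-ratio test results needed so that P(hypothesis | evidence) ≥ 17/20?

5

Prior odds: 0.031 ÷ 0.969 = 31/969.
False-positive rate = 1 − 0.7 = 0.3; likelihood ratio of a positive = 0.9/0.3 = 3.
Target posterior odds = 0.85/0.15 = 17/3.
Need (31/969) × 3ⁿ ≥ 17/3, i.e. 3ⁿ ≥ 5491/31.
3⁴ = 81 falls short of 5491/31 but 3⁵ = 243 reaches it, so n = 5.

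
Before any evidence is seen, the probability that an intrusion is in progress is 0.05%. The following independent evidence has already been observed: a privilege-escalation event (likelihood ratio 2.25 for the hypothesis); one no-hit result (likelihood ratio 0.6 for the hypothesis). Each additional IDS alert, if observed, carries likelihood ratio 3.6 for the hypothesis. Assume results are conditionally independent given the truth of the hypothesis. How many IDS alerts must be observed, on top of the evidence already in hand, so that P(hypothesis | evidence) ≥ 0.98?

9

Prior odds = 0.0005/0.9995 = 1/1999.
Combined Bayes factor of the evidence already in hand = 2.25 × 0.6 = 1.35.
Odds after that evidence = (1/1999) × 1.35 = 27/39980.
Target odds = 0.98/0.02 = 49.
Need 3.6ⁿ ≥ 49 ÷ (27/39980) = 1959020/27.
3.6⁸ ≈28211.1 falls short of 1959020/27 but 3.6⁹ ≈101560 reaches it, so n = 9.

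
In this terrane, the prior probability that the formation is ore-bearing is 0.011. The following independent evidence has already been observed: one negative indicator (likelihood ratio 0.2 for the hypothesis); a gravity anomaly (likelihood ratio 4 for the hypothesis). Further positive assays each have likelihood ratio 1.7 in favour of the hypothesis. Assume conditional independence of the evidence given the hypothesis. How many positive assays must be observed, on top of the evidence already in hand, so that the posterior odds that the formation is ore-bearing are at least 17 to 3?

Prior odds = 0.011/0.989 = 11/989.
Combined Bayes factor of the evidence already in hand = 0.2 × 4 = 0.8.
Odds after that evidence = (11/989) × 0.8 = 44/4945.
Target odds = 17/3.
Need 1.7ⁿ ≥ 17/3 ÷ (44/4945) = 84065/132.
1.7¹² ≈582.622 falls short of 84065/132 but 1.7¹³ ≈990.458 reaches it, so n = 13.

13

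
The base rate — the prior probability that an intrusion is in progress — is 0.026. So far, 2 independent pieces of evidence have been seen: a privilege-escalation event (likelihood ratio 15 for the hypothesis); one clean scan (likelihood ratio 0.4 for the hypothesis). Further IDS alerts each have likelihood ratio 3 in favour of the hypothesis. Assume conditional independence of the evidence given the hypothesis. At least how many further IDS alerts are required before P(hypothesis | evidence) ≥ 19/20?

Prior odds = 0.026/0.974 = 13/487.
Combined Bayes factor of the evidence already in hand = 15 × 0.4 = 6.
Odds after that evidence = (13/487) × 6 = 78/487.
Target odds = 0.95/0.05 = 19.
Need 3ⁿ ≥ 19 ÷ (78/487) = 9253/78.
3⁴ = 81 falls short of 9253/78 but 3⁵ = 243 reaches it, so n = 5.

5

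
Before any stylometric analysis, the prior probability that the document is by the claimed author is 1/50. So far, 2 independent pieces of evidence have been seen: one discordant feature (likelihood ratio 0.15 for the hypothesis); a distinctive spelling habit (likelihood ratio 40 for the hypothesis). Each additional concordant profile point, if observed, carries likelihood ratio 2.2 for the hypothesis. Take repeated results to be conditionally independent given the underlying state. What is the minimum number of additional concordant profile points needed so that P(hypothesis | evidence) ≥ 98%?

8

Prior odds = 0.02/0.98 = 1/49.
Combined Bayes factor of the evidence already in hand = 0.15 × 40 = 6.
Odds after that evidence = (1/49) × 6 = 6/49.
Target odds = 0.98/0.02 = 49.
Need 2.2ⁿ ≥ 49 ÷ (6/49) = 2401/6.
2.2⁷ = 19487171/78125 falls short of 2401/6 but 2.2⁸ = 214358881/390625 reaches it, so n = 8.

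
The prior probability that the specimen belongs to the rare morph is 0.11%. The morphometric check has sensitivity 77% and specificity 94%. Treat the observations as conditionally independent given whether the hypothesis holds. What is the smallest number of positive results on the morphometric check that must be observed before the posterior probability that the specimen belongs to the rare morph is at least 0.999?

6

Prior odds: 0.0011 ÷ 0.9989 = 11/9989.
False-positive rate = 1 − 0.94 = 0.06; likelihood ratio of a positive = 0.77/0.06 = 77/6.
Target odds: 0.999 ÷ 0.001 = 999.
Require (77/6)ⁿ ≥ 999 ÷ (11/9989) = 9979011/11.
(77/6)⁵ ≈348095 falls short of 9979011/11 but (77/6)⁶ ≈4.46721e+06 reaches it, so n = 6.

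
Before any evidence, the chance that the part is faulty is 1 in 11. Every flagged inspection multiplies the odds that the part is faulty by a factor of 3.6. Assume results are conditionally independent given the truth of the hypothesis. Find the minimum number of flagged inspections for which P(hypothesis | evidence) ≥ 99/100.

6

Prior odds: (1/11) ÷ (10/11) = 0.1.
Likelihood ratio per flagged inspection = 3.6.
Target posterior odds = 0.99/0.01 = 99.
Need 0.1 × 3.6ⁿ ≥ 99, i.e. 3.6ⁿ ≥ 990.
3.6⁵ = 604.66176 falls short of 990 but 3.6⁶ = 34012224/15625 reaches it, so n = 6.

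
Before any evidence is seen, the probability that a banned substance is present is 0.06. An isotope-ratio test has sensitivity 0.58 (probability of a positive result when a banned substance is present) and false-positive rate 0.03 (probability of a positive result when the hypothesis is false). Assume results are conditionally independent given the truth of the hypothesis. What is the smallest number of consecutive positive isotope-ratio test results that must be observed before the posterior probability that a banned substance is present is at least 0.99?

3

Prior odds = 0.06/0.94 = 3/47.
Likelihood ratio of a positive result = 0.58/0.03 = 58/3.
Target posterior odds = 0.99/0.01 = 99.
Need (3/47) × (58/3)ⁿ ≥ 99, i.e. (58/3)ⁿ ≥ 1551.
(58/3)² = 3364/9 falls short of 1551 but (58/3)³ = 195112/27 reaches it, so n = 3.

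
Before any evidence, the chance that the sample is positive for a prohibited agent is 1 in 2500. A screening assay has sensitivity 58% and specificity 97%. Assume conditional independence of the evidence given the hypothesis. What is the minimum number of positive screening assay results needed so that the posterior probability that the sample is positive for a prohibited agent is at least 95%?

Prior odds = 0.0004/0.9996 = 1/2499.
False-positive rate = 1 − 0.97 = 0.03; likelihood ratio of a positive = 0.58/0.03 = 58/3.
Target posterior odds = 0.95/0.05 = 19.
Require (58/3)ⁿ ≥ 19 ÷ (1/2499) = 47481.
(58/3)³ = 195112/27 falls short of 47481 but (58/3)⁴ = 11316496/81 reaches it, so n = 4.

4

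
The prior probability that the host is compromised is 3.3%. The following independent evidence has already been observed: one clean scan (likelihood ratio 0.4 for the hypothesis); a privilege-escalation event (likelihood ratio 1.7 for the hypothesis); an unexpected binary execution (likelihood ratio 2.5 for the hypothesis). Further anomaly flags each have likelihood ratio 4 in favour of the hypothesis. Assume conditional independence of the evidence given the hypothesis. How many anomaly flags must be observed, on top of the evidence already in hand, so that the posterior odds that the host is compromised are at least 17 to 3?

Prior odds = 0.033/0.967 = 33/967.
Combined Bayes factor of the evidence already in hand = 0.4 × 1.7 × 2.5 = 1.7.
Odds after that evidence = (33/967) × 1.7 = 561/9670.
Target odds = 17/3.
Need 4ⁿ ≥ 17/3 ÷ (561/9670) = 9670/99.
4³ = 64 falls short of 9670/99 but 4⁴ = 256 reaches it, so n = 4.

4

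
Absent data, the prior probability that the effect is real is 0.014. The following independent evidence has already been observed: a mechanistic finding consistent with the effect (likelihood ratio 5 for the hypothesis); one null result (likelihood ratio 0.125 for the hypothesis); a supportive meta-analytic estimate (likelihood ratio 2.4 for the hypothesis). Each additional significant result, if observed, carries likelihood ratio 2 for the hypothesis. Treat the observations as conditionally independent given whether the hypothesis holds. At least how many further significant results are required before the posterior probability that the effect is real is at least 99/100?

13

Prior odds = 0.014/0.986 = 7/493.
Combined Bayes factor of the evidence already in hand = 5 × 0.125 × 2.4 = 1.5.
Odds after that evidence = (7/493) × 1.5 = 21/986.
Target odds = 0.99/0.01 = 99.
Need 2ⁿ ≥ 99 ÷ (21/986) = 32538/7.
2¹² = 4096 falls short of 32538/7 but 2¹³ = 8192 reaches it, so n = 13.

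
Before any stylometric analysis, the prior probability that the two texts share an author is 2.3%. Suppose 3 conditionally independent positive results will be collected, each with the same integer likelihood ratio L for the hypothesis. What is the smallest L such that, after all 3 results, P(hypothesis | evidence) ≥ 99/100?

Prior odds = 0.023/0.977 = 23/977.
Target odds = 0.99/0.01 = 99.
Need L³ ≥ 99 ÷ (23/977) = 96723/23.
16³ = 4096 < 96723/23 ≤ 4913 = 17³, so L = 17.

17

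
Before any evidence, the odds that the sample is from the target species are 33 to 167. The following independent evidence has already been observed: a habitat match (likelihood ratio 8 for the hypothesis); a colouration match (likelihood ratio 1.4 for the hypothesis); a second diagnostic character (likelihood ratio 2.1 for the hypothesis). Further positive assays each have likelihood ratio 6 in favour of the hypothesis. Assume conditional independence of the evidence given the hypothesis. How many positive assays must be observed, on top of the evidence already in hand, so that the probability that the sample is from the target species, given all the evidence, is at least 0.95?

Prior odds = 33/167.
Combined Bayes factor of the evidence already in hand = 8 × 1.4 × 2.1 = 23.52.
Odds after that evidence = (33/167) × 23.52 = 19404/4175.
Target odds = 0.95/0.05 = 19.
Need 6ⁿ ≥ 19 ÷ (19404/4175) = 79325/19404.
6¹ = 6, which meets the required 79325/19404; so n = 1.

1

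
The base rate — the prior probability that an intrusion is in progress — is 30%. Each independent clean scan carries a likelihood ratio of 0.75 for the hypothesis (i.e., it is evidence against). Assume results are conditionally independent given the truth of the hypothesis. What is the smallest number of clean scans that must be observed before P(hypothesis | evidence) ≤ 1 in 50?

11

Prior odds: 0.3 ÷ 0.7 = 3/7.
Likelihood ratio per clean scan = 0.75.
Target posterior odds = 0.02/0.98 = 1/49.
Need (3/7) × 0.75ⁿ ≤ 1/49, i.e. 0.75ⁿ ≤ 1/21.
0.75¹⁰ = 59049/1048576 is still above 1/21 but 0.75¹¹ = 177147/4194304 is at or below it, so n = 11.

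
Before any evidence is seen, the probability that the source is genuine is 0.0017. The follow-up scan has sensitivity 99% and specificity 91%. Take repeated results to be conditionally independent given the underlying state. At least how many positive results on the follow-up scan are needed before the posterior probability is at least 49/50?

Prior odds = 0.0017/0.9983 = 17/9983.
False-positive rate = 1 − 0.91 = 0.09; likelihood ratio of a positive = 0.99/0.09 = 11.
Target posterior odds = 0.98/0.02 = 49.
Need (17/9983) × 11ⁿ ≥ 49, i.e. 11ⁿ ≥ 489167/17.
11⁴ = 14641 falls short of 489167/17 but 11⁵ = 161051 reaches it, so n = 5.

5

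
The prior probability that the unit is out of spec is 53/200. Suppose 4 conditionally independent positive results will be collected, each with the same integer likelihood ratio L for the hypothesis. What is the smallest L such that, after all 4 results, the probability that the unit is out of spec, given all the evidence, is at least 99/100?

5

Prior odds = 0.265/0.735 = 53/147.
Target odds = 0.99/0.01 = 99.
Need L⁴ ≥ 99 ÷ (53/147) = 14553/53.
4⁴ = 256 < 14553/53 ≤ 625 = 5⁴, so L = 5.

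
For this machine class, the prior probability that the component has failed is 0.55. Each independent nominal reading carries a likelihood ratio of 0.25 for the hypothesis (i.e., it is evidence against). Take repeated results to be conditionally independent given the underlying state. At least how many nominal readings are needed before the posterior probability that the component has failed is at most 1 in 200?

4

Prior odds = 0.55/0.45 = 11/9.
Likelihood ratio per nominal reading = 0.25.
Target posterior odds = 0.005/0.995 = 1/199.
Require 0.25ⁿ ≤ 1/199 ÷ (11/9) = 9/2189.
0.25³ = 0.015625 is still above 9/2189 but 0.25⁴ = 0.00390625 is at or below it, so n = 4.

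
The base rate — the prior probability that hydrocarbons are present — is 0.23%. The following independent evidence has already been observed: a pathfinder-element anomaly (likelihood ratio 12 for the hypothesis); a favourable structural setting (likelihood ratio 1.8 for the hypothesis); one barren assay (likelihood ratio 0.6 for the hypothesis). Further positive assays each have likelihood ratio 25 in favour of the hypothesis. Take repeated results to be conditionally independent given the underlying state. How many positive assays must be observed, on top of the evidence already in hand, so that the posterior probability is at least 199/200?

Prior odds = 0.0023/0.9977 = 23/9977.
Combined Bayes factor of the evidence already in hand = 12 × 1.8 × 0.6 = 12.96.
Odds after that evidence = (23/9977) × 12.96 = 7452/249425.
Target odds = 0.995/0.005 = 199.
Need 25ⁿ ≥ 199 ÷ (7452/249425) = 49635575/7452.
25² = 625 falls short of 49635575/7452 but 25³ = 15625 reaches it, so n = 3.

3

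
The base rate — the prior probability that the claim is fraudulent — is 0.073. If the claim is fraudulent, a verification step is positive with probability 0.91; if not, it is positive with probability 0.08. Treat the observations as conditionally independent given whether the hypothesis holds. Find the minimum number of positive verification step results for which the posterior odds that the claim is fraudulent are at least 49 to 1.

Prior odds = 0.073/0.927 = 73/927.
Likelihood ratio of a positive = 0.91/0.08 = 11.375.
Target odds = 49.
Require 11.375ⁿ ≥ 49 ÷ (73/927) = 45423/73.
11.375² = 129.390625 falls short of 45423/73 but 11.375³ = 753571/512 reaches it, so n = 3.

3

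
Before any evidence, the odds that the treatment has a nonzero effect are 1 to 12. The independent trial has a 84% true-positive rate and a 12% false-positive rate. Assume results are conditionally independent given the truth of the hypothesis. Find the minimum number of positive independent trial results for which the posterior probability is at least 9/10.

3

Prior odds = 1/12.
Likelihood ratio of a positive result = 0.84/0.12 = 7.
Target posterior odds = 0.9/0.1 = 9.
Need (1/12) × 7ⁿ ≥ 9, i.e. 7ⁿ ≥ 108.
7² = 49 falls short of 108 but 7³ = 343 reaches it, so n = 3.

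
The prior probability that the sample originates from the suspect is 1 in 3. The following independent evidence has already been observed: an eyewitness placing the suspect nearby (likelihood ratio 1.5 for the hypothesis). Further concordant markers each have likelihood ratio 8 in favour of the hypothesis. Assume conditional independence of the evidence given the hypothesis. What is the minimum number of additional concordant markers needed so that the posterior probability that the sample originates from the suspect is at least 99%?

3

Prior odds = (1/3)/(2/3) = 0.5.
Bayes factor of the evidence already in hand = 1.5.
Odds after that evidence = 0.5 × 1.5 = 0.75.
Target odds = 0.99/0.01 = 99.
Need 8ⁿ ≥ 99 ÷ 0.75 = 132.
8² = 64 falls short of 132 but 8³ = 512 reaches it, so n = 3.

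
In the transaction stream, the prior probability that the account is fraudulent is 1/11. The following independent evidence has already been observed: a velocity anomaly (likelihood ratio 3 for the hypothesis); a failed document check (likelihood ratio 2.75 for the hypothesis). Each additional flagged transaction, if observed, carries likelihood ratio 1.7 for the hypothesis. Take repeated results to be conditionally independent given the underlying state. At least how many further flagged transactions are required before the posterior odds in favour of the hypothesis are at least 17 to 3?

4

Prior odds = (1/11)/(10/11) = 0.1.
Combined Bayes factor of the evidence already in hand = 3 × 2.75 = 8.25.
Odds after that evidence = 0.1 × 8.25 = 0.825.
Target odds = 17/3.
Need 1.7ⁿ ≥ 17/3 ÷ 0.825 = 680/99.
1.7³ = 4.913 falls short of 680/99 but 1.7⁴ = 8.3521 reaches it, so n = 4.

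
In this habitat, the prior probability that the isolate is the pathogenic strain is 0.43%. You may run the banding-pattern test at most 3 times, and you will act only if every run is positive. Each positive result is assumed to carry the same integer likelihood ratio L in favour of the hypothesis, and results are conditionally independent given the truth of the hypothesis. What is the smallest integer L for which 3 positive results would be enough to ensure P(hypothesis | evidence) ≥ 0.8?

10

Prior odds = 0.0043/0.9957 = 43/9957.
Target odds = 0.8/0.2 = 4.
Need L³ ≥ 4 ÷ (43/9957) = 39828/43.
9³ = 729 < 39828/43 ≤ 1000 = 10³, so L = 10.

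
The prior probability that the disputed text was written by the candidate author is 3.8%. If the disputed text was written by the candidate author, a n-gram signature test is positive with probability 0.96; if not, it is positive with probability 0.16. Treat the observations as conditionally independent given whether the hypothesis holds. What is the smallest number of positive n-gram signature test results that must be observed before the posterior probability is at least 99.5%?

5

Prior odds: 0.038 ÷ 0.962 = 19/481.
Likelihood ratio of a positive = 0.96/0.16 = 6.
Target posterior odds = 0.995/0.005 = 199.
Require 6ⁿ ≥ 199 ÷ (19/481) = 95719/19.
6⁴ = 1296 falls short of 95719/19 but 6⁵ = 7776 reaches it, so n = 5.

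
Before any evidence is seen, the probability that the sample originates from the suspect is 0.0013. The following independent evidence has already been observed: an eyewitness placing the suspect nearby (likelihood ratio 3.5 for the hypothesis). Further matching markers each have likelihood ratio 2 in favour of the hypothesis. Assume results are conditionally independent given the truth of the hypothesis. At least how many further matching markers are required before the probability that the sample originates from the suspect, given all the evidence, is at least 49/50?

14

Prior odds = 0.0013/0.9987 = 13/9987.
Bayes factor of the evidence already in hand = 3.5.
Odds after that evidence = (13/9987) × 3.5 = 91/19974.
Target odds = 0.98/0.02 = 49.
Need 2ⁿ ≥ 49 ÷ (91/19974) = 139818/13.
2¹³ = 8192 falls short of 139818/13 but 2¹⁴ = 16384 reaches it, so n = 14.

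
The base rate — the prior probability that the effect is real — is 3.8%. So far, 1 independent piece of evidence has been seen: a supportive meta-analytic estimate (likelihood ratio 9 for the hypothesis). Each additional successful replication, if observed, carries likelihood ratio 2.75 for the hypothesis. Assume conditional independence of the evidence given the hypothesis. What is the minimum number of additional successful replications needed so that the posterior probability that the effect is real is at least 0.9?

Prior odds = 0.038/0.962 = 19/481.
Bayes factor of the evidence already in hand = 9.
Odds after that evidence = (19/481) × 9 = 171/481.
Target odds = 0.9/0.1 = 9.
Need 2.75ⁿ ≥ 9 ÷ (171/481) = 481/19.
2.75³ = 20.796875 falls short of 481/19 but 2.75⁴ = 57.19140625 reaches it, so n = 4.

4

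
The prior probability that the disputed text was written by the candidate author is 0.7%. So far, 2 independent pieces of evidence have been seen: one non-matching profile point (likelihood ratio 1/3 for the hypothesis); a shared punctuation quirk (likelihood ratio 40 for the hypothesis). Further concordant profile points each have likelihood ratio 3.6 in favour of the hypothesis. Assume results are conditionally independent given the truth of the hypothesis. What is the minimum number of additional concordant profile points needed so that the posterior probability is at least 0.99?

6

Prior odds = 0.007/0.993 = 7/993.
Combined Bayes factor of the evidence already in hand = (1/3) × 40 = 40/3.
Odds after that evidence = (7/993) × 40/3 = 280/2979.
Target odds = 0.99/0.01 = 99.
Need 3.6ⁿ ≥ 99 ÷ (280/2979) = 294921/280.
3.6⁵ = 604.66176 falls short of 294921/280 but 3.6⁶ = 34012224/15625 reaches it, so n = 6.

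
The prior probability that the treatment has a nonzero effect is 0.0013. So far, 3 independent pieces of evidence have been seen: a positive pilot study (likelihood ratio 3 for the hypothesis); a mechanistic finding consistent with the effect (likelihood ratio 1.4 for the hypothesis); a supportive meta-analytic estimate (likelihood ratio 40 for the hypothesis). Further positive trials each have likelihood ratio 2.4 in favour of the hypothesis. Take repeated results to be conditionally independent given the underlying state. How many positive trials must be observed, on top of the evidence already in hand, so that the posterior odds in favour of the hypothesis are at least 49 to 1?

7

Prior odds = 0.0013/0.9987 = 13/9987.
Combined Bayes factor of the evidence already in hand = 3 × 1.4 × 40 = 168.
Odds after that evidence = (13/9987) × 168 = 728/3329.
Target odds = 49.
Need 2.4ⁿ ≥ 49 ÷ (728/3329) = 23303/104.
2.4⁶ = 2985984/15625 falls short of 23303/104 but 2.4⁷ = 35831808/78125 reaches it, so n = 7.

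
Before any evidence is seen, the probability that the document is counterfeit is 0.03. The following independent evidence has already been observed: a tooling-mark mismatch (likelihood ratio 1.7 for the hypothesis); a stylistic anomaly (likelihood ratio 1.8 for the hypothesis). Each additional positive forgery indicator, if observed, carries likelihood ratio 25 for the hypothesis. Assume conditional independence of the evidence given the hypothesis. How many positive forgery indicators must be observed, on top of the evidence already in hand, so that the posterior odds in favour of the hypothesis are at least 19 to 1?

2

Prior odds = 0.03/0.97 = 3/97.
Combined Bayes factor of the evidence already in hand = 1.7 × 1.8 = 3.06.
Odds after that evidence = (3/97) × 3.06 = 459/4850.
Target odds = 19.
Need 25ⁿ ≥ 19 ÷ (459/4850) = 92150/459.
25¹ = 25 falls short of 92150/459 but 25² = 625 reaches it, so n = 2.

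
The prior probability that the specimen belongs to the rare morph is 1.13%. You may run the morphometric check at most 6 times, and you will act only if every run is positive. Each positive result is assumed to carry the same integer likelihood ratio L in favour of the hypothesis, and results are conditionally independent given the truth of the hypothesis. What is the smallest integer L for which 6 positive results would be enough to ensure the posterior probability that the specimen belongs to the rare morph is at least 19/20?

4

Prior odds = 0.0113/0.9887 = 113/9887.
Target odds = 0.95/0.05 = 19.
Need L⁶ ≥ 19 ÷ (113/9887) = 187853/113.
3⁶ = 729 < 187853/113 ≤ 4096 = 4⁶, so L = 4.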